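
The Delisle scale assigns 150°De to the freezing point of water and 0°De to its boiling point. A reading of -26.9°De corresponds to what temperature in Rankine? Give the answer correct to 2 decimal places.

Linear interpolation between the fixed points: C = (-26.9 - 150) × 100 / (0 - 150) = 117.9333°C.
Then 117.9333 × 1.8 + 491.67 = 703.95°R.

703.95°R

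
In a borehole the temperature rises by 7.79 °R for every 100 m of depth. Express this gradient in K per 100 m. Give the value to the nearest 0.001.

The quantity depends on a temperature interval, so only the ratio of degree sizes applies; the offset between the scales is irrelevant.
A change of 1°R is a change of 5/9 K, so 7.79 × 5/9 = 4.328.

4.328 K/100 m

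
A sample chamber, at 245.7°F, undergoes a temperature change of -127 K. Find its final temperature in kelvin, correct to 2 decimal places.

Initial temperature in Celsius: (245.7 - 32) × 5/9 = 118.7222°C.
The 127 K change is an interval; Kelvin and Celsius degrees are the same size, so ΔC = -127°C.
Final Celsius temperature: 118.7222 - 127.0000 = -8.2778°C.
In kelvin: -8.2778 + 273.15 = 264.87 K.

264.87 K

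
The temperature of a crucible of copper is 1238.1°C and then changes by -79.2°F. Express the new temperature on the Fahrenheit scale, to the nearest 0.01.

The 79.2°F change is an interval, so only the factor 5/9 applies: -79.2 × 5/9 = -44.0000°C.
Final Celsius temperature: 1238.1000 - 44.0000 = 1194.1000°C.
In Fahrenheit: 1194.1000 × 1.8 + 32 = 2181.38°F.

2181.38°F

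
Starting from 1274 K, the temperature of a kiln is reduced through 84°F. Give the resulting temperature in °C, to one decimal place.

Initial temperature in Celsius: 1274 - 273.15 = 1000.8500°C.
The 84°F change is an interval, so only the factor 5/9 applies: -84 × 5/9 = -46.6667°C.
Final Celsius temperature: 1000.8500 - 46.6667 = 954.1833°C.

954.2°C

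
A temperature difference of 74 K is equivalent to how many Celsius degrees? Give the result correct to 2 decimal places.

Kelvin and Celsius degrees are the same size, so the interval is unchanged: 74.00.

74.00°C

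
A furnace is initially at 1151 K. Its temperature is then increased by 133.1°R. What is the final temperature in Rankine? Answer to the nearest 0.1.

2204.9°R

Initial temperature in Celsius: 1151 - 273.15 = 877.8500°C.
The 133.1°R change is an interval, so only the factor 5/9 applies: +133.1 × 5/9 = +73.9444°C.
Final Celsius temperature: 877.8500 + 73.9444 = 951.7944°C.
In Rankine: 951.7944 × 1.8 + 491.67 = 2204.9°R.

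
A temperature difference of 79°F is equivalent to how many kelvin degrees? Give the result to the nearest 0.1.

43.9 K

For a temperature interval the offset drops out; only the factor 5/9 applies.
79 × 5/9 = 43.9.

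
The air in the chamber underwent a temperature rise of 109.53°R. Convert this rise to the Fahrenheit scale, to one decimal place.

Rankine and Fahrenheit degrees are the same size, so the interval is unchanged: 109.5.

109.5°F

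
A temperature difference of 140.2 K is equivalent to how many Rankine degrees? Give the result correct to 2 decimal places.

252.36°R

Only the scale ratio 1.8 matters for a change in temperature.
140.2 × 1.8 = 252.36.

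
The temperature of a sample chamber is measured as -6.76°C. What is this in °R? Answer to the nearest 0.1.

479.5°R

In Rankine: -6.7600 × 1.8 + 491.67 = 479.5°R.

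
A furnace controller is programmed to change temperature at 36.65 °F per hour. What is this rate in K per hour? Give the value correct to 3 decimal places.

Since only a temperature interval is involved, the additive offset between the scales drops out.
A change of 1°F is a change of 5/9 K, so 36.65 × 5/9 = 20.361.

20.361 K/hour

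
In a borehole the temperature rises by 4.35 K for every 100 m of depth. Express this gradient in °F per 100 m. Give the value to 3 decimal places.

Since only a temperature interval is involved, the additive offset between the scales drops out.
A change of 1 K is a change of 1.8°F, so 4.35 × 1.8 = 7.830.

7.830 °F/100 m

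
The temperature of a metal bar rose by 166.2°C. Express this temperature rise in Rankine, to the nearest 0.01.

Only the scale ratio 1.8 matters for a change in temperature.
166.2 × 1.8 = 299.16.

299.16°R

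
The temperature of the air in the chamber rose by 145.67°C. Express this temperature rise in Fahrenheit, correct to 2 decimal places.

For a temperature interval the offset drops out; only the factor 1.8 applies.
145.67 × 1.8 = 262.21.

262.21°F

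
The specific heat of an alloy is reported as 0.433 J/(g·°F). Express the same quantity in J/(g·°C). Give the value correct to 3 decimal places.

0.779 J/(g·°C)

The quantity depends on a temperature interval, so only the ratio of degree sizes applies; the offset between the scales is irrelevant.
A change of 1°C is a change of 1.8°F, so per °C the value is 0.433 × 1.8 = 0.779.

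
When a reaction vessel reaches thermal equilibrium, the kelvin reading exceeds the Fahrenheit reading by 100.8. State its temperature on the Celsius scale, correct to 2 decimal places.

175.44°C

Let x be the Fahrenheit reading; then the kelvin reading is 5/9·x + 255.372.
(5/9·x + 255.372) - x = 100.8  ⇒  (-4/9)·x = -154.572  ⇒  x = 347.7875°F.
In Celsius: (347.7875 - 32) × 5/9 = 175.44°C.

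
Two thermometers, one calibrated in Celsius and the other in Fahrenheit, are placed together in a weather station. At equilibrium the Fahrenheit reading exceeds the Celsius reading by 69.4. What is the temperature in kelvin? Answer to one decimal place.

319.9 K

Let x be the Celsius reading; then the Fahrenheit reading is 1.8·x + 32.
(1.8·x + 32) - x = 69.4  ⇒  (0.8)·x = 37.4  ⇒  x = 46.7500°C.
In kelvin: 46.7500 + 273.15 = 319.9 K.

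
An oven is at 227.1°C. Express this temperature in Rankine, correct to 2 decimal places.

900.45°R

In Rankine: 227.1000 × 1.8 + 491.67 = 900.45°R.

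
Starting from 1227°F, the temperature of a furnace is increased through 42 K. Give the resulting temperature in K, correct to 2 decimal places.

979.04 K

Initial temperature in Celsius: (1227 - 32) × 5/9 = 663.8889°C.
The 42 K change is an interval; Kelvin and Celsius degrees are the same size, so ΔC = +42°C.
Final Celsius temperature: 663.8889 + 42.0000 = 705.8889°C.
In kelvin: 705.8889 + 273.15 = 979.04 K.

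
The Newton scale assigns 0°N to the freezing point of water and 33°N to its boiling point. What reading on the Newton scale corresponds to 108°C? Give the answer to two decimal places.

35.64°N

Linearly onto the Newton scale: 0 + (108.0000 / 100) × (33 - 0) = 35.64°N.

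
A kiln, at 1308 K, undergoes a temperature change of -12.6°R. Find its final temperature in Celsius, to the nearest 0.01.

Initial temperature in Celsius: 1308 - 273.15 = 1034.8500°C.
The 12.6°R change is an interval, so only the factor 5/9 applies: -12.6 × 5/9 = -7.0000°C.
Final Celsius temperature: 1034.8500 - 7.0000 = 1027.8500°C.

1027.85°C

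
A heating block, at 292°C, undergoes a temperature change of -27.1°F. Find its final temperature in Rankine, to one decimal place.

990.2°R

The 27.1°F change is an interval, so only the factor 5/9 applies: -27.1 × 5/9 = -15.0556°C.
Final Celsius temperature: 292.0000 - 15.0556 = 276.9444°C.
In Rankine: 276.9444 × 1.8 + 491.67 = 990.2°R.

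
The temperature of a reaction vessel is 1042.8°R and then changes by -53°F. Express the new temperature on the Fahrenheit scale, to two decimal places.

530.13°F

Initial temperature in Celsius: (1042.8 - 491.67) × 5/9 = 306.1833°C.
The 53°F change is an interval, so only the factor 5/9 applies: -53 × 5/9 = -29.4444°C.
Final Celsius temperature: 306.1833 - 29.4444 = 276.7389°C.
In Fahrenheit: 276.7389 × 1.8 + 32 = 530.13°F.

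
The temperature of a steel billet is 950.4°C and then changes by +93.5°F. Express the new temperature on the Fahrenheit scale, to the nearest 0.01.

The 93.5°F change is an interval, so only the factor 5/9 applies: +93.5 × 5/9 = +51.9444°C.
Final Celsius temperature: 950.4000 + 51.9444 = 1002.3444°C.
In Fahrenheit: 1002.3444 × 1.8 + 32 = 1836.22°F.

1836.22°F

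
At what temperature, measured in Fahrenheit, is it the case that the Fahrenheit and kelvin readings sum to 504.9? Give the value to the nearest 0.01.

Let F be the Fahrenheit reading. The kelvin reading is K = 5/9·F + 255.372.
Require F + K = 504.9: (14/9)·F + 255.372 = 504.9.
F = (504.9 - 255.372) / (14/9) = 160.41.

160.41°F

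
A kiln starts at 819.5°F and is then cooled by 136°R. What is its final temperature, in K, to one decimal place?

635.1 K

Initial temperature in Celsius: (819.5 - 32) × 5/9 = 437.5000°C.
The 136°R change is an interval, so only the factor 5/9 applies: -136 × 5/9 = -75.5556°C.
Final Celsius temperature: 437.5000 - 75.5556 = 361.9444°C.
In kelvin: 361.9444 + 273.15 = 635.1 K.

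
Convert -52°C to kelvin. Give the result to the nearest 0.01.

221.15 K

In kelvin: -52.0000 + 273.15 = 221.15 K.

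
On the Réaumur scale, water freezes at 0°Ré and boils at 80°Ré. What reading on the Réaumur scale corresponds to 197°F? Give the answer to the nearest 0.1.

First in Celsius: (197 - 32) × 5/9 = 91.6667°C.
Linearly onto the Réaumur scale: 0 + (91.6667 / 100) × (80 - 0) = 73.3°Ré.

73.3°Ré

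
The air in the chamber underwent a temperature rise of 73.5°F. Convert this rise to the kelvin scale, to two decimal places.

An interval of 1°F corresponds to 5/9 K.
73.5 × 5/9 = 40.83.

40.83 K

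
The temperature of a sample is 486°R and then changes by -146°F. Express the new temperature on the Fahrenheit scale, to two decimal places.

Initial temperature in Celsius: (486 - 491.67) × 5/9 = -3.1500°C.
The 146°F change is an interval, so only the factor 5/9 applies: -146 × 5/9 = -81.1111°C.
Final Celsius temperature: -3.1500 - 81.1111 = -84.2611°C.
In Fahrenheit: -84.2611 × 1.8 + 32 = -119.67°F.

-119.67°F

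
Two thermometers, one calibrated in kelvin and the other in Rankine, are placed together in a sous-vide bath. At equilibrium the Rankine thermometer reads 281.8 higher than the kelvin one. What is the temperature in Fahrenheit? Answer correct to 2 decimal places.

Let x be the kelvin reading; then the Rankine reading is 1.8·x.
(1.8·x) - x = 281.8  ⇒  (0.8)·x = 281.8  ⇒  x = 352.2500 K.
In Celsius: 352.25 - 273.15 = 79.1000°C.
In Fahrenheit: 79.1000 × 1.8 + 32 = 174.38°F.

174.38°F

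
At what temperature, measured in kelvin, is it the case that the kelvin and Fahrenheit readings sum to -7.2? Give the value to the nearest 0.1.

Let K be the kelvin reading. The Fahrenheit reading is F = 1.8·K - 459.67.
Require K + F = -7.2: (2.8)·K - 459.67 = -7.2.
K = (-7.2 + 459.67) / (2.8) = 161.6.

161.6 K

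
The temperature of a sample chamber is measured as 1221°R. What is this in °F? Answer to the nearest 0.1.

761.3°F

In Celsius: (1221 - 491.67) × 5/9 = 405.1833°C.
In Fahrenheit: 405.1833 × 1.8 + 32 = 761.3°F.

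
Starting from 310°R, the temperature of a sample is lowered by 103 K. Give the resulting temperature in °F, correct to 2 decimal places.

Initial temperature in Celsius: (310 - 491.67) × 5/9 = -100.9278°C.
The 103 K change is an interval; Kelvin and Celsius degrees are the same size, so ΔC = -103°C.
Final Celsius temperature: -100.9278 - 103.0000 = -203.9278°C.
In Fahrenheit: -203.9278 × 1.8 + 32 = -335.07°F.

-335.07°F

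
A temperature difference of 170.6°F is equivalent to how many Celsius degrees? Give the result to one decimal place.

94.8°C

An interval of 1°F corresponds to 5/9°C.
170.6 × 5/9 = 94.8.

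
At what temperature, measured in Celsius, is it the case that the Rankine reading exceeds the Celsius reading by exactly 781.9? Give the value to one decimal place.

362.8°C

Let C be the Celsius reading. The Rankine reading is R = 1.8·C + 491.67.
Require R - C = 781.9: (0.8)·C + 491.67 = 781.9.
C = (781.9 - 491.67) / (0.8) = 362.8.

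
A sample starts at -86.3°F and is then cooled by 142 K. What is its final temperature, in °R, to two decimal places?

117.77°R

Initial temperature in Celsius: (-86.3 - 32) × 5/9 = -65.7222°C.
The 142 K change is an interval; Kelvin and Celsius degrees are the same size, so ΔC = -142°C.
Final Celsius temperature: -65.7222 - 142.0000 = -207.7222°C.
In Rankine: -207.7222 × 1.8 + 491.67 = 117.77°R.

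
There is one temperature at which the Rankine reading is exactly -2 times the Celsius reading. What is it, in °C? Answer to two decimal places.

Let C be the Celsius reading. The Rankine reading is R = 1.8·C + 491.67.
Require R = -2·C: 1.8·C + 491.67 = -2·C.
(3.8)·C = -491.67  ⇒  C = -129.39.

-129.39°C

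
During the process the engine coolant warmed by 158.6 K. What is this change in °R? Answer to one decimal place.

For a temperature interval the offset drops out; only the factor 1.8 applies.
158.6 × 1.8 = 285.5.

285.5°R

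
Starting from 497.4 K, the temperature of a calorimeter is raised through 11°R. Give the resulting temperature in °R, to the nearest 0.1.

Initial temperature in Celsius: 497.4 - 273.15 = 224.2500°C.
The 11°R change is an interval, so only the factor 5/9 applies: +11 × 5/9 = +6.1111°C.
Final Celsius temperature: 224.2500 + 6.1111 = 230.3611°C.
In Rankine: 230.3611 × 1.8 + 491.67 = 906.3°R.

906.3°R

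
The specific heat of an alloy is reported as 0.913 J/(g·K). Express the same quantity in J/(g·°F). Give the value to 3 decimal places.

Since only a temperature interval is involved, the additive offset between the scales drops out.
A change of 1°F is a change of 5/9 K, so per °F the value is 0.913 × 5/9 = 0.507.

0.507 J/(g·°F)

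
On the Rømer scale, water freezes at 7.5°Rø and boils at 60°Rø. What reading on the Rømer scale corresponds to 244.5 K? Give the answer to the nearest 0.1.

-7.5°Rø

First in Celsius: 244.5 - 273.15 = -28.6500°C.
Linearly onto the Rømer scale: 7.5 + (-28.6500 / 100) × (60 - 7.5) = -7.5°Rø.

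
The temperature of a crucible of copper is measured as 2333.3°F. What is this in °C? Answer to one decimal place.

In Celsius: (2333.3 - 32) × 5/9 = 1278.5000°C.

1278.5°C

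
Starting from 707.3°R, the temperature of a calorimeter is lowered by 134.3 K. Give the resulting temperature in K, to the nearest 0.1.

258.6 K

Initial temperature in Celsius: (707.3 - 491.67) × 5/9 = 119.7944°C.
The 134.3 K change is an interval; Kelvin and Celsius degrees are the same size, so ΔC = -134.3°C.
Final Celsius temperature: 119.7944 - 134.3000 = -14.5056°C.
In kelvin: -14.5056 + 273.15 = 258.6 K.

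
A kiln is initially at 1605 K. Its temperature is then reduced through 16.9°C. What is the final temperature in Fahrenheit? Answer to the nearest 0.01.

2398.91°F

Initial temperature in Celsius: 1605 - 273.15 = 1331.8500°C.
Final Celsius temperature: 1331.8500 - 16.9000 = 1314.9500°C.
In Fahrenheit: 1314.9500 × 1.8 + 32 = 2398.91°F.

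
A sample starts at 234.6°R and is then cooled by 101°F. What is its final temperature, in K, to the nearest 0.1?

74.2 K

Initial temperature in Celsius: (234.6 - 491.67) × 5/9 = -142.8167°C.
The 101°F change is an interval, so only the factor 5/9 applies: -101 × 5/9 = -56.1111°C.
Final Celsius temperature: -142.8167 - 56.1111 = -198.9278°C.
In kelvin: -198.9278 + 273.15 = 74.2 K.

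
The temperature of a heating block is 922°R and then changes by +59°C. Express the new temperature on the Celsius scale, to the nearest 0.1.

298.1°C

Initial temperature in Celsius: (922 - 491.67) × 5/9 = 239.0722°C.
Final Celsius temperature: 239.0722 + 59.0000 = 298.0722°C.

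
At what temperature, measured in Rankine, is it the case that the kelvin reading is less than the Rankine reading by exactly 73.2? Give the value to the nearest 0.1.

164.7°R

Let R be the Rankine reading. The kelvin reading is K = 5/9·R.
Require K - R = -73.2: (-4/9)·R = -73.2.
R = (-73.2) / (-4/9) = 164.7.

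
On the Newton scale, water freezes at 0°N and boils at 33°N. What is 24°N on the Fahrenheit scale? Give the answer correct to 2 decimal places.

162.91°F

Linear interpolation between the fixed points: C = (24 - 0) × 100 / (33 - 0) = 72.7273°C.
Then 72.7273 × 1.8 + 32 = 162.91°F.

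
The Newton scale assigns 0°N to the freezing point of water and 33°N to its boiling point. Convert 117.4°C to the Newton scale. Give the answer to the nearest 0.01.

38.74°N

Linearly onto the Newton scale: 0 + (117.4000 / 100) × (33 - 0) = 38.74°N.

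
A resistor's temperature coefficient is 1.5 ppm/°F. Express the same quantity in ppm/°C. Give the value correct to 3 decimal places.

The quantity depends on a temperature interval, so only the ratio of degree sizes applies; the offset between the scales is irrelevant.
A change of 1°C is a change of 1.8°F, so per °C the value is 1.5 × 1.8 = 2.700.

2.700 ppm/°C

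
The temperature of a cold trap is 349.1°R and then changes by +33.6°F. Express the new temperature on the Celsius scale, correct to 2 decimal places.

Initial temperature in Celsius: (349.1 - 491.67) × 5/9 = -79.2056°C.
The 33.6°F change is an interval, so only the factor 5/9 applies: +33.6 × 5/9 = +18.6667°C.
Final Celsius temperature: -79.2056 + 18.6667 = -60.5389°C.

-60.54°C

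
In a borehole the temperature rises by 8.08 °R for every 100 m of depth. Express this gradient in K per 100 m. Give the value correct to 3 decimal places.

The quantity depends on a temperature interval, so only the ratio of degree sizes applies; the offset between the scales is irrelevant.
A change of 1°R is a change of 5/9 K, so 8.08 × 5/9 = 4.489.

4.489 K/100 m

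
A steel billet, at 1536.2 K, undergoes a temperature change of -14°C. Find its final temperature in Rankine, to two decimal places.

Initial temperature in Celsius: 1536.2 - 273.15 = 1263.0500°C.
Final Celsius temperature: 1263.0500 - 14.0000 = 1249.0500°C.
In Rankine: 1249.0500 × 1.8 + 491.67 = 2739.96°R.

2739.96°R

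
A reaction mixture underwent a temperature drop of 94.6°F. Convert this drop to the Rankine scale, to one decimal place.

Fahrenheit and Rankine degrees are the same size, so the interval is unchanged: 94.6.

94.6°R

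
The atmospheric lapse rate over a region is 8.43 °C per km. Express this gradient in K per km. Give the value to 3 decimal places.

Since only a temperature interval is involved, the additive offset between the scales drops out.
A change of 1°C is a change of 1 K, so 8.43 × 1 = 8.430.

8.430 K/km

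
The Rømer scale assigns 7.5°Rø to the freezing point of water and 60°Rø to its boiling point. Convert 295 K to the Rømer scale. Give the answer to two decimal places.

First in Celsius: 295 - 273.15 = 21.8500°C.
Linearly onto the Rømer scale: 7.5 + (21.8500 / 100) × (60 - 7.5) = 18.97°Rø.

18.97°Rø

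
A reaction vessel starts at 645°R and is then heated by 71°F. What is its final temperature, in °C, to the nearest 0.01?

Initial temperature in Celsius: (645 - 491.67) × 5/9 = 85.1833°C.
The 71°F change is an interval, so only the factor 5/9 applies: +71 × 5/9 = +39.4444°C.
Final Celsius temperature: 85.1833 + 39.4444 = 124.6278°C.

124.63°C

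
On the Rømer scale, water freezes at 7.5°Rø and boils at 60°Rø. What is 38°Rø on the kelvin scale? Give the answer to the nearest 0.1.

Linear interpolation between the fixed points: C = (38 - 7.5) × 100 / (60 - 7.5) = 58.0952°C.
Then 58.0952 + 273.15 = 331.2 K.

331.2 K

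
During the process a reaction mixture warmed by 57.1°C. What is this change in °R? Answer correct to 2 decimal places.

For a temperature interval the offset drops out; only the factor 1.8 applies.
57.1 × 1.8 = 102.78.

102.78°R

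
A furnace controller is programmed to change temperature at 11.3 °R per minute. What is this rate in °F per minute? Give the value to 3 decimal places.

11.300 °F/minute

The quantity depends on a temperature interval, so only the ratio of degree sizes applies; the offset between the scales is irrelevant.
A change of 1°R is a change of 1°F, so 11.3 × 1 = 11.300.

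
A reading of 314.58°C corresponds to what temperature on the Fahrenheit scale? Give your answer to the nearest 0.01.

In Fahrenheit: 314.5800 × 1.8 + 32 = 598.24°F.

598.24°F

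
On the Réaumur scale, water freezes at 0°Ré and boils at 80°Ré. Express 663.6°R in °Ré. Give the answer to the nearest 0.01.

First in Celsius: (663.6 - 491.67) × 5/9 = 95.5167°C.
Linearly onto the Réaumur scale: 0 + (95.5167 / 100) × (80 - 0) = 76.41°Ré.

76.41°Ré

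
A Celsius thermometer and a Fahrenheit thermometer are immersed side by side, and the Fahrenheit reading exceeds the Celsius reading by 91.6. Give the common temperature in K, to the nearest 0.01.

Let x be the Celsius reading; then the Fahrenheit reading is 1.8·x + 32.
(1.8·x + 32) - x = 91.6  ⇒  (0.8)·x = 59.6  ⇒  x = 74.5000°C.
In kelvin: 74.5000 + 273.15 = 347.65 K.

347.65 K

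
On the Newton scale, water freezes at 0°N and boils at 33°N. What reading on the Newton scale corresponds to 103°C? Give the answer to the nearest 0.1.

Linearly onto the Newton scale: 0 + (103.0000 / 100) × (33 - 0) = 34.0°N.

34.0°N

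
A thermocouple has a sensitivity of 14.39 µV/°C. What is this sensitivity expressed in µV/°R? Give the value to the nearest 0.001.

7.994 µV/°R

Since only a temperature interval is involved, the additive offset between the scales drops out.
A change of 1°R is a change of 5/9°C, so per °R the value is 14.39 × 5/9 = 7.994.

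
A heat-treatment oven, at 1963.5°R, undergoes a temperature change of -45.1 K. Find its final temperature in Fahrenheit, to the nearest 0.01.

1422.65°F

Initial temperature in Celsius: (1963.5 - 491.67) × 5/9 = 817.6833°C.
The 45.1 K change is an interval; Kelvin and Celsius degrees are the same size, so ΔC = -45.1°C.
Final Celsius temperature: 817.6833 - 45.1000 = 772.5833°C.
In Fahrenheit: 772.5833 × 1.8 + 32 = 1422.65°F.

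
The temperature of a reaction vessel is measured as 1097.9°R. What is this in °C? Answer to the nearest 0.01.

In Celsius: (1097.9 - 491.67) × 5/9 = 336.7944°C.

336.79°C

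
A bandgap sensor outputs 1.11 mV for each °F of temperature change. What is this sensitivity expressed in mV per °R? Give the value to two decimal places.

The quantity depends on a temperature interval, so only the ratio of degree sizes applies; the offset between the scales is irrelevant.
A change of 1°R is a change of 1°F, so per °R the value is 1.11 × 1 = 1.11.

1.11 mV per °R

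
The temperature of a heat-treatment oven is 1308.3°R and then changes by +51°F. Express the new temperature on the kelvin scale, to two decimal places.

Initial temperature in Celsius: (1308.3 - 491.67) × 5/9 = 453.6833°C.
The 51°F change is an interval, so only the factor 5/9 applies: +51 × 5/9 = +28.3333°C.
Final Celsius temperature: 453.6833 + 28.3333 = 482.0167°C.
In kelvin: 482.0167 + 273.15 = 755.17 K.

755.17 K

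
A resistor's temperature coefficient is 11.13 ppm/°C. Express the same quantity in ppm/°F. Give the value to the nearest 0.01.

The quantity depends on a temperature interval, so only the ratio of degree sizes applies; the offset between the scales is irrelevant.
A change of 1°F is a change of 5/9°C, so per °F the value is 11.13 × 5/9 = 6.18.

6.18 ppm/°F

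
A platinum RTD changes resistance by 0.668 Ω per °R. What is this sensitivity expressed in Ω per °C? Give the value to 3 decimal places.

1.202 Ω per °C

Since only a temperature interval is involved, the additive offset between the scales drops out.
A change of 1°C is a change of 1.8°R, so per °C the value is 0.668 × 1.8 = 1.202.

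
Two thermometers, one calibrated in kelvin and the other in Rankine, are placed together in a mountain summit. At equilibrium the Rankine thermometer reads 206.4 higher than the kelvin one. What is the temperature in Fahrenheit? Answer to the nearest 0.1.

Let x be the kelvin reading; then the Rankine reading is 1.8·x.
(1.8·x) - x = 206.4  ⇒  (0.8)·x = 206.4  ⇒  x = 258.0000 K.
In Celsius: 258 - 273.15 = -15.1500°C.
In Fahrenheit: -15.1500 × 1.8 + 32 = 4.7°F.

4.7°F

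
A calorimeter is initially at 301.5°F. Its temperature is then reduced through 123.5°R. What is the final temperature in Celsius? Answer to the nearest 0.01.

81.11°C

Initial temperature in Celsius: (301.5 - 32) × 5/9 = 149.7222°C.
The 123.5°R change is an interval, so only the factor 5/9 applies: -123.5 × 5/9 = -68.6111°C.
Final Celsius temperature: 149.7222 - 68.6111 = 81.1111°C.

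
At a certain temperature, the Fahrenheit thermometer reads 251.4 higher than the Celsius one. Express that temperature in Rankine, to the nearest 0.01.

Let x be the Celsius reading; then the Fahrenheit reading is 1.8·x + 32.
(1.8·x + 32) - x = 251.4  ⇒  (0.8)·x = 219.4  ⇒  x = 274.2500°C.
In Rankine: 274.2500 × 1.8 + 491.67 = 985.32°R.

985.32°R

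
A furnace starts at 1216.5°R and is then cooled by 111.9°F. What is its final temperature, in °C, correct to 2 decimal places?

340.52°C

Initial temperature in Celsius: (1216.5 - 491.67) × 5/9 = 402.6833°C.
The 111.9°F change is an interval, so only the factor 5/9 applies: -111.9 × 5/9 = -62.1667°C.
Final Celsius temperature: 402.6833 - 62.1667 = 340.5167°C.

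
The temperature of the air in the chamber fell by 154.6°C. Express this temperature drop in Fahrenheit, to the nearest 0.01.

278.28°F

Only the scale ratio 1.8 matters for a change in temperature.
154.6 × 1.8 = 278.28.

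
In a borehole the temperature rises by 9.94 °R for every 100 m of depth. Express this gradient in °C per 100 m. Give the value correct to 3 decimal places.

Since only a temperature interval is involved, the additive offset between the scales drops out.
A change of 1°R is a change of 5/9°C, so 9.94 × 5/9 = 5.522.

5.522 °C/100 m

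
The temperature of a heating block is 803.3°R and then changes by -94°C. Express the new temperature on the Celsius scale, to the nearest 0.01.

79.13°C

Initial temperature in Celsius: (803.3 - 491.67) × 5/9 = 173.1278°C.
Final Celsius temperature: 173.1278 - 94.0000 = 79.1278°C.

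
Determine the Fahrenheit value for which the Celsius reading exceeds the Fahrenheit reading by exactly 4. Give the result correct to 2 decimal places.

Let F be the Fahrenheit reading. The Celsius reading is C = 5/9·F - 17.7778.
Require C - F = 4: (-4/9)·F - 17.7778 = 4.
F = (4 + 17.7778) / (-4/9) = -49.00.

-49.00°F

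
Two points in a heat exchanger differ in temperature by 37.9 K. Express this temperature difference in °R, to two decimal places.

68.22°R

For a temperature interval the offset drops out; only the factor 1.8 applies.
37.9 × 1.8 = 68.22.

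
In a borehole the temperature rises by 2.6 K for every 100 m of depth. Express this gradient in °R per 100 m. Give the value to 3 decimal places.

4.680 °R/100 m

The quantity depends on a temperature interval, so only the ratio of degree sizes applies; the offset between the scales is irrelevant.
A change of 1 K is a change of 1.8°R, so 2.6 × 1.8 = 4.680.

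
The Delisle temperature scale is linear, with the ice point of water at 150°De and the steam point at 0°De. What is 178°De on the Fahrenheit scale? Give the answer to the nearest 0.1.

-1.6°F

Linear interpolation between the fixed points: C = (178 - 150) × 100 / (0 - 150) = -18.6667°C.
Then -18.6667 × 1.8 + 32 = -1.6°F.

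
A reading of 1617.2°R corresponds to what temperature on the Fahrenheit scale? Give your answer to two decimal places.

1157.53°F

In Celsius: (1617.2 - 491.67) × 5/9 = 625.2944°C.
In Fahrenheit: 625.2944 × 1.8 + 32 = 1157.53°F.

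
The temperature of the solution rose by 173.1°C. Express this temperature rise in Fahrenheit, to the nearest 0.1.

311.6°F

For a temperature interval the offset drops out; only the factor 1.8 applies.
173.1 × 1.8 = 311.6.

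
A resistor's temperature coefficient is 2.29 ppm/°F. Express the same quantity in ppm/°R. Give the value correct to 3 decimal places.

Since only a temperature interval is involved, the additive offset between the scales drops out.
A change of 1°R is a change of 1°F, so per °R the value is 2.29 × 1 = 2.290.

2.290 ppm/°R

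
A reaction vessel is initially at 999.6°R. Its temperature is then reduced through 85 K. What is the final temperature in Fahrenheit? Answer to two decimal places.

386.93°F

Initial temperature in Celsius: (999.6 - 491.67) × 5/9 = 282.1833°C.
The 85 K change is an interval; Kelvin and Celsius degrees are the same size, so ΔC = -85°C.
Final Celsius temperature: 282.1833 - 85.0000 = 197.1833°C.
In Fahrenheit: 197.1833 × 1.8 + 32 = 386.93°F.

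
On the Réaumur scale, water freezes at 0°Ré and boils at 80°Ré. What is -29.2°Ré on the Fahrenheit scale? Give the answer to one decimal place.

-33.7°F

Linear interpolation between the fixed points: C = (-29.2 - 0) × 100 / (80 - 0) = -36.5000°C.
Then -36.5000 × 1.8 + 32 = -33.7°F.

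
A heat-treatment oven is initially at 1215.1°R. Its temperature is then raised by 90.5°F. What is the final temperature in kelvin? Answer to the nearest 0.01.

725.33 K

Initial temperature in Celsius: (1215.1 - 491.67) × 5/9 = 401.9056°C.
The 90.5°F change is an interval, so only the factor 5/9 applies: +90.5 × 5/9 = +50.2778°C.
Final Celsius temperature: 401.9056 + 50.2778 = 452.1833°C.
In kelvin: 452.1833 + 273.15 = 725.33 K.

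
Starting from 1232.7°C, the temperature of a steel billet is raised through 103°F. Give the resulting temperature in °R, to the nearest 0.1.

2813.5°R

The 103°F change is an interval, so only the factor 5/9 applies: +103 × 5/9 = +57.2222°C.
Final Celsius temperature: 1232.7000 + 57.2222 = 1289.9222°C.
In Rankine: 1289.9222 × 1.8 + 491.67 = 2813.5°R.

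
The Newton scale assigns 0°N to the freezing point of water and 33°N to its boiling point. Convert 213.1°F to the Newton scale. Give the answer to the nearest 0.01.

33.20°N

First in Celsius: (213.1 - 32) × 5/9 = 100.6111°C.
Linearly onto the Newton scale: 0 + (100.6111 / 100) × (33 - 0) = 33.20°N.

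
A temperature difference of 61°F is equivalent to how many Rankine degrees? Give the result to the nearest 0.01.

Fahrenheit and Rankine degrees are the same size, so the interval is unchanged: 61.00.

61.00°R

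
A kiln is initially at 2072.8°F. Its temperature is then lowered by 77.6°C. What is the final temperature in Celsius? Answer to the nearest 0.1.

Initial temperature in Celsius: (2072.8 - 32) × 5/9 = 1133.7778°C.
Final Celsius temperature: 1133.7778 - 77.6000 = 1056.1778°C.

1056.2°C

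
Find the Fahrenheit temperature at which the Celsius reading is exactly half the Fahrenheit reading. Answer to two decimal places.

320.00°F

Let F be the Fahrenheit reading. The Celsius reading is C = 5/9·F - 17.7778.
Require C = 0.5·F: 5/9·F - 17.7778 = 0.5·F.
(1/18)·F = 17.7778  ⇒  F = 320.00.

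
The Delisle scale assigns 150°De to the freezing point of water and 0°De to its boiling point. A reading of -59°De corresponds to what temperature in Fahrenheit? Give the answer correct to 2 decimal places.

Linear interpolation between the fixed points: C = (-59 - 150) × 100 / (0 - 150) = 139.3333°C.
Then 139.3333 × 1.8 + 32 = 282.80°F.

282.80°F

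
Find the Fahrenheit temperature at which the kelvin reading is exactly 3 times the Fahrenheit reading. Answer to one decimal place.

Let F be the Fahrenheit reading. The kelvin reading is K = 5/9·F + 255.372.
Require K = 3·F: 5/9·F + 255.372 = 3·F.
(-22/9)·F = -255.372  ⇒  F = 104.5.

104.5°F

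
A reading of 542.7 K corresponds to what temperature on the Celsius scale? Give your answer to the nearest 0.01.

In Celsius: 542.7 - 273.15 = 269.5500°C.

269.55°C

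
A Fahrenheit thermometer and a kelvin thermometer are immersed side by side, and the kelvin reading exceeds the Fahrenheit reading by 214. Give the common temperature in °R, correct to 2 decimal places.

Let x be the Fahrenheit reading; then the kelvin reading is 5/9·x + 255.372.
(5/9·x + 255.372) - x = 214  ⇒  (-4/9)·x = -41.3722  ⇒  x = 93.0875°F.
In Celsius: (93.0875 - 32) × 5/9 = 33.9375°C.
In Rankine: 33.9375 × 1.8 + 491.67 = 552.76°R.

552.76°R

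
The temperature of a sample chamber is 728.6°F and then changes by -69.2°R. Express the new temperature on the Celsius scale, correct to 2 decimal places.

348.56°C

Initial temperature in Celsius: (728.6 - 32) × 5/9 = 387.0000°C.
The 69.2°R change is an interval, so only the factor 5/9 applies: -69.2 × 5/9 = -38.4444°C.
Final Celsius temperature: 387.0000 - 38.4444 = 348.5556°C.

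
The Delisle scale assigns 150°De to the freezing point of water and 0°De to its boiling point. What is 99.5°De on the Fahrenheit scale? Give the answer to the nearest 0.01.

Linear interpolation between the fixed points: C = (99.5 - 150) × 100 / (0 - 150) = 33.6667°C.
Then 33.6667 × 1.8 + 32 = 92.60°F.

92.60°F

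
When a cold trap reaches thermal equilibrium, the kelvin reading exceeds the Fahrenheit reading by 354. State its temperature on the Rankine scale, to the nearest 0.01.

Let x be the kelvin reading; then the Fahrenheit reading is 1.8·x - 459.67.
(1.8·x - 459.67) - x = -354  ⇒  (0.8)·x = 105.67  ⇒  x = 132.0875 K.
In Celsius: 132.0875 - 273.15 = -141.0625°C.
In Rankine: -141.0625 × 1.8 + 491.67 = 237.76°R.

237.76°R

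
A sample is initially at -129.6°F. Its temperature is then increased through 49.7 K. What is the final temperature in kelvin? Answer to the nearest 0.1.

233.1 K

Initial temperature in Celsius: (-129.6 - 32) × 5/9 = -89.7778°C.
The 49.7 K change is an interval; Kelvin and Celsius degrees are the same size, so ΔC = +49.7°C.
Final Celsius temperature: -89.7778 + 49.7000 = -40.0778°C.
In kelvin: -40.0778 + 273.15 = 233.1 K.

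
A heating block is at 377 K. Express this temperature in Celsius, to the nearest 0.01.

103.85°C

In Celsius: 377 - 273.15 = 103.8500°C.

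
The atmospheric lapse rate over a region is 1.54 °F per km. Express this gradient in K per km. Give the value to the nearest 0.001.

0.856 K/km

The quantity depends on a temperature interval, so only the ratio of degree sizes applies; the offset between the scales is irrelevant.
A change of 1°F is a change of 5/9 K, so 1.54 × 5/9 = 0.856.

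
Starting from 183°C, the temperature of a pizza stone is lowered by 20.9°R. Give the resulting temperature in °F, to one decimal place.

340.5°F

The 20.9°R change is an interval, so only the factor 5/9 applies: -20.9 × 5/9 = -11.6111°C.
Final Celsius temperature: 183.0000 - 11.6111 = 171.3889°C.
In Fahrenheit: 171.3889 × 1.8 + 32 = 340.5°F.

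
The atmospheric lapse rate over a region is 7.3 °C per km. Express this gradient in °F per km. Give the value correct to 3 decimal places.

The quantity depends on a temperature interval, so only the ratio of degree sizes applies; the offset between the scales is irrelevant.
A change of 1°C is a change of 1.8°F, so 7.3 × 1.8 = 13.140.

13.140 °F/km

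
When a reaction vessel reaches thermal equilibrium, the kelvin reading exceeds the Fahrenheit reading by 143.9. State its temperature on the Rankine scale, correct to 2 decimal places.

710.48°R

Let x be the kelvin reading; then the Fahrenheit reading is 1.8·x - 459.67.
(1.8·x - 459.67) - x = -143.9  ⇒  (0.8)·x = 315.77  ⇒  x = 394.7125 K.
In Celsius: 394.7125 - 273.15 = 121.5625°C.
In Rankine: 121.5625 × 1.8 + 491.67 = 710.48°R.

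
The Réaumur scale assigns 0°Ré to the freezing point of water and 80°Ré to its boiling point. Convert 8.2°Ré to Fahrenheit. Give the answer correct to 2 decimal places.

Linear interpolation between the fixed points: C = (8.2 - 0) × 100 / (80 - 0) = 10.2500°C.
Then 10.2500 × 1.8 + 32 = 50.45°F.

50.45°F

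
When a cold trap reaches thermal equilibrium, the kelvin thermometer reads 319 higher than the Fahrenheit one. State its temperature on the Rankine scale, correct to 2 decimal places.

316.51°R

Let x be the Fahrenheit reading; then the kelvin reading is 5/9·x + 255.372.
(5/9·x + 255.372) - x = 319  ⇒  (-4/9)·x = 63.6278  ⇒  x = -143.1625°F.
In Celsius: (-143.1625 - 32) × 5/9 = -97.3125°C.
In Rankine: -97.3125 × 1.8 + 491.67 = 316.51°R.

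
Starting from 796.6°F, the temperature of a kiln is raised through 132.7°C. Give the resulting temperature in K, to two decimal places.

Initial temperature in Celsius: (796.6 - 32) × 5/9 = 424.7778°C.
Final Celsius temperature: 424.7778 + 132.7000 = 557.4778°C.
In kelvin: 557.4778 + 273.15 = 830.63 K.

830.63 K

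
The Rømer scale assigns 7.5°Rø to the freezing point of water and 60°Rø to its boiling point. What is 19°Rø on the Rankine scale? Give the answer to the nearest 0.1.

531.1°R

Linear interpolation between the fixed points: C = (19 - 7.5) × 100 / (60 - 7.5) = 21.9048°C.
Then 21.9048 × 1.8 + 491.67 = 531.1°R.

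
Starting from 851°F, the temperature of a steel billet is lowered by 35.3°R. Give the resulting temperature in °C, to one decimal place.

Initial temperature in Celsius: (851 - 32) × 5/9 = 455.0000°C.
The 35.3°R change is an interval, so only the factor 5/9 applies: -35.3 × 5/9 = -19.6111°C.
Final Celsius temperature: 455.0000 - 19.6111 = 435.3889°C.

435.4°C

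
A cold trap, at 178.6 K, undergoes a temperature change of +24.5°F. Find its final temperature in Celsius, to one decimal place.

-80.9°C

Initial temperature in Celsius: 178.6 - 273.15 = -94.5500°C.
The 24.5°F change is an interval, so only the factor 5/9 applies: +24.5 × 5/9 = +13.6111°C.
Final Celsius temperature: -94.5500 + 13.6111 = -80.9389°C.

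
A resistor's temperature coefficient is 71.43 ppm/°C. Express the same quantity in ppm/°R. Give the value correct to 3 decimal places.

Since only a temperature interval is involved, the additive offset between the scales drops out.
A change of 1°R is a change of 5/9°C, so per °R the value is 71.43 × 5/9 = 39.683.

39.683 ppm/°R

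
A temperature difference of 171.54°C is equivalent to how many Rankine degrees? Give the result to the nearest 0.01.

An interval of 1°C corresponds to 1.8°R.
171.54 × 1.8 = 308.77.

308.77°R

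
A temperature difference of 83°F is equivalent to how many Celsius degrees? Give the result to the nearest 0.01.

46.11°C

Only the scale ratio 5/9 matters for a change in temperature.
83 × 5/9 = 46.11.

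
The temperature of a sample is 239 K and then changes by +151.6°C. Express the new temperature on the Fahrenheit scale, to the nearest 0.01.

Initial temperature in Celsius: 239 - 273.15 = -34.1500°C.
Final Celsius temperature: -34.1500 + 151.6000 = 117.4500°C.
In Fahrenheit: 117.4500 × 1.8 + 32 = 243.41°F.

243.41°F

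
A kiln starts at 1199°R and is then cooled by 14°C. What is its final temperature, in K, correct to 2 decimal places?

652.11 K

Initial temperature in Celsius: (1199 - 491.67) × 5/9 = 392.9611°C.
Final Celsius temperature: 392.9611 - 14.0000 = 378.9611°C.
In kelvin: 378.9611 + 273.15 = 652.11 K.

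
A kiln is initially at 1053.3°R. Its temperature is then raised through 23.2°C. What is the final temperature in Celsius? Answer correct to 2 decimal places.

Initial temperature in Celsius: (1053.3 - 491.67) × 5/9 = 312.0167°C.
Final Celsius temperature: 312.0167 + 23.2000 = 335.2167°C.

335.22°C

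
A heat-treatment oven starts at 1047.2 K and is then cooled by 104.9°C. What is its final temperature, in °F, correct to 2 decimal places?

Initial temperature in Celsius: 1047.2 - 273.15 = 774.0500°C.
Final Celsius temperature: 774.0500 - 104.9000 = 669.1500°C.
In Fahrenheit: 669.1500 × 1.8 + 32 = 1236.47°F.

1236.47°F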